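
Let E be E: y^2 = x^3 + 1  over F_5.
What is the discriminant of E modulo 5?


4 a^3 + 27 b^2 = 4*0^3 + 27*1^2 = 0 + 27 = 27
Delta = -16 * (27) = -432
Delta mod 5 = 3

Delta = 3 (mod 5)


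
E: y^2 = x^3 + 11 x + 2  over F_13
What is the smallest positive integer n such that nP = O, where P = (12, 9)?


Compute successive multiples of P until we hit O:
  1P = (12, 9)
  2P = (1, 1)
  3P = (3, 7)
  4P = (8, 2)
  5P = (5, 0)
  6P = (8, 11)
  7P = (3, 6)
  8P = (1, 12)
  ... (continuing to 10P)
  10P = O

ord(P) = 10


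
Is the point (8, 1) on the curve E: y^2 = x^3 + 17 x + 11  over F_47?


Check whether y^2 = x^3 + 17 x + 11 (mod 47) for (x, y) = (8, 1).
LHS: y^2 = 1^2 mod 47 = 1
RHS: x^3 + 17 x + 11 = 8^3 + 17*8 + 11 mod 47 = 1
LHS = RHS

Yes, on the curve


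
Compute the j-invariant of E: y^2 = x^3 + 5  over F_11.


Delta = -16(4 a^3 + 27 b^2) mod 11 = 2
-1728 * (4 a)^3 = -1728 * (4*0)^3 mod 11 = 0
j = 0 * 2^(-1) mod 11 = 0

j = 0 (mod 11)


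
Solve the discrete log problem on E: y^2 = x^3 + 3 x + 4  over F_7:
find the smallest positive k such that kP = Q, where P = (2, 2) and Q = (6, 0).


Enumerate multiples of P until we hit Q = (6, 0):
  1P = (2, 2)
  2P = (0, 2)
  3P = (5, 5)
  4P = (1, 6)
  5P = (6, 0)
Match found at i = 5.

k = 5


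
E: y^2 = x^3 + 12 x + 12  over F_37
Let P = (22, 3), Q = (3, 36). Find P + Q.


P != Q, so use the chord formula.
s = (y2 - y1) / (x2 - x1) = (33) / (18) mod 37 = 8
x3 = s^2 - x1 - x2 mod 37 = 8^2 - 22 - 3 = 2
y3 = s (x1 - x3) - y1 mod 37 = 8 * (22 - 2) - 3 = 9

P + Q = (2, 9)


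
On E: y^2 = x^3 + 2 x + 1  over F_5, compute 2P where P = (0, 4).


Doubling: s = (3 x1^2 + a) / (2 y1)
s = (3*0^2 + 2) / (2*4) mod 5 = 4
x3 = s^2 - 2 x1 mod 5 = 4^2 - 2*0 = 1
y3 = s (x1 - x3) - y1 mod 5 = 4 * (0 - 1) - 4 = 2

2P = (1, 2)


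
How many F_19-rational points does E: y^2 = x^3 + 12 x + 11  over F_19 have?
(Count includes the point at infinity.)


For each x in F_19, count y with y^2 = x^3 + 12 x + 11 mod 19:
  x = 0: RHS = 11, y in [7, 12]  -> 2 point(s)
  x = 1: RHS = 5, y in [9, 10]  -> 2 point(s)
  x = 2: RHS = 5, y in [9, 10]  -> 2 point(s)
  x = 3: RHS = 17, y in [6, 13]  -> 2 point(s)
  x = 4: RHS = 9, y in [3, 16]  -> 2 point(s)
  x = 5: RHS = 6, y in [5, 14]  -> 2 point(s)
  x = 7: RHS = 1, y in [1, 18]  -> 2 point(s)
  x = 8: RHS = 11, y in [7, 12]  -> 2 point(s)
  x = 11: RHS = 11, y in [7, 12]  -> 2 point(s)
  x = 14: RHS = 16, y in [4, 15]  -> 2 point(s)
  x = 16: RHS = 5, y in [9, 10]  -> 2 point(s)
  x = 17: RHS = 17, y in [6, 13]  -> 2 point(s)
  x = 18: RHS = 17, y in [6, 13]  -> 2 point(s)
Affine points: 26. Add the point at infinity: total = 27.

#E(F_19) = 27


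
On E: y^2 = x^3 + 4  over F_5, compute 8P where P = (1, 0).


k = 8 = 1000_2 (binary, LSB first: 0001)
Double-and-add from P = (1, 0):
  bit 0 = 0: acc unchanged = O
  bit 1 = 0: acc unchanged = O
  bit 2 = 0: acc unchanged = O
  bit 3 = 1: acc = O + O = O

8P = O


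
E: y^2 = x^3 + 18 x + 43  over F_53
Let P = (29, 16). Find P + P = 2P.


Doubling: s = (3 x1^2 + a) / (2 y1)
s = (3*29^2 + 18) / (2*16) mod 53 = 38
x3 = s^2 - 2 x1 mod 53 = 38^2 - 2*29 = 8
y3 = s (x1 - x3) - y1 mod 53 = 38 * (29 - 8) - 16 = 40

2P = (8, 40)


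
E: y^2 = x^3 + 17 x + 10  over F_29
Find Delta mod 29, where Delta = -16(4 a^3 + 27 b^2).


4 a^3 + 27 b^2 = 4*17^3 + 27*10^2 = 19652 + 2700 = 22352
Delta = -16 * (22352) = -357632
Delta mod 29 = 25

Delta = 25 (mod 29)


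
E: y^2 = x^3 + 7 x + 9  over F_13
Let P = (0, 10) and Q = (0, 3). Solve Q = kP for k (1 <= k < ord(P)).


Enumerate multiples of P until we hit Q = (0, 3):
  1P = (0, 10)
  2P = (1, 2)
  3P = (11, 0)
  4P = (1, 11)
  5P = (0, 3)
Match found at i = 5.

k = 5


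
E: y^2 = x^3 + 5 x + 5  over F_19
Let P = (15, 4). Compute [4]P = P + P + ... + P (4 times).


k = 4 = 100_2 (binary, LSB first: 001)
Double-and-add from P = (15, 4):
  bit 0 = 0: acc unchanged = O
  bit 1 = 0: acc unchanged = O
  bit 2 = 1: acc = O + (16, 18) = (16, 18)

4P = (16, 18)


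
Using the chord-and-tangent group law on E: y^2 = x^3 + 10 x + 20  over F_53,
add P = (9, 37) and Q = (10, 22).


P != Q, so use the chord formula.
s = (y2 - y1) / (x2 - x1) = (38) / (1) mod 53 = 38
x3 = s^2 - x1 - x2 mod 53 = 38^2 - 9 - 10 = 47
y3 = s (x1 - x3) - y1 mod 53 = 38 * (9 - 47) - 37 = 3

P + Q = (47, 3)


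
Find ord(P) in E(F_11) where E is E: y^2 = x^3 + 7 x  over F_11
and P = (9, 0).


Compute successive multiples of P until we hit O:
  1P = (9, 0)
  2P = O

ord(P) = 2


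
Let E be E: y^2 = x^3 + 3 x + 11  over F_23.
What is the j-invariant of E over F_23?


Delta = -16(4 a^3 + 27 b^2) mod 23 = 4
-1728 * (4 a)^3 = -1728 * (4*3)^3 mod 23 = 14
j = 14 * 4^(-1) mod 23 = 15

j = 15 (mod 23)


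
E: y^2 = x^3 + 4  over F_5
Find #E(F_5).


For each x in F_5, count y with y^2 = x^3 + 0 x + 4 mod 5:
  x = 0: RHS = 4, y in [2, 3]  -> 2 point(s)
  x = 1: RHS = 0, y in [0]  -> 1 point(s)
  x = 3: RHS = 1, y in [1, 4]  -> 2 point(s)
Affine points: 5. Add the point at infinity: total = 6.

#E(F_5) = 6


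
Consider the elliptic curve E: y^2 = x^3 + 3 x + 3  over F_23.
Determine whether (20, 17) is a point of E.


Check whether y^2 = x^3 + 3 x + 3 (mod 23) for (x, y) = (20, 17).
LHS: y^2 = 17^2 mod 23 = 13
RHS: x^3 + 3 x + 3 = 20^3 + 3*20 + 3 mod 23 = 13
LHS = RHS

Yes, on the curve


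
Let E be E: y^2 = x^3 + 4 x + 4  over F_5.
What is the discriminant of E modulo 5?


4 a^3 + 27 b^2 = 4*4^3 + 27*4^2 = 256 + 432 = 688
Delta = -16 * (688) = -11008
Delta mod 5 = 2

Delta = 2 (mod 5)


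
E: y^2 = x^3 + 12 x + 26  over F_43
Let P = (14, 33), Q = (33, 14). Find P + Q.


P != Q, so use the chord formula.
s = (y2 - y1) / (x2 - x1) = (24) / (19) mod 43 = 42
x3 = s^2 - x1 - x2 mod 43 = 42^2 - 14 - 33 = 40
y3 = s (x1 - x3) - y1 mod 43 = 42 * (14 - 40) - 33 = 36

P + Q = (40, 36)


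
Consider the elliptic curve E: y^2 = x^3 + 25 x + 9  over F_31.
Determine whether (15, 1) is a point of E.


Check whether y^2 = x^3 + 25 x + 9 (mod 31) for (x, y) = (15, 1).
LHS: y^2 = 1^2 mod 31 = 1
RHS: x^3 + 25 x + 9 = 15^3 + 25*15 + 9 mod 31 = 8
LHS != RHS

No, not on the curve


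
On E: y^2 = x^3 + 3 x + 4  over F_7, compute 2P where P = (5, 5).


Doubling: s = (3 x1^2 + a) / (2 y1)
s = (3*5^2 + 3) / (2*5) mod 7 = 5
x3 = s^2 - 2 x1 mod 7 = 5^2 - 2*5 = 1
y3 = s (x1 - x3) - y1 mod 7 = 5 * (5 - 1) - 5 = 1

2P = (1, 1)


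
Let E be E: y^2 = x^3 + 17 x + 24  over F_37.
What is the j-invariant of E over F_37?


Delta = -16(4 a^3 + 27 b^2) mod 37 = 24
-1728 * (4 a)^3 = -1728 * (4*17)^3 mod 37 = 29
j = 29 * 24^(-1) mod 37 = 12

j = 12 (mod 37)


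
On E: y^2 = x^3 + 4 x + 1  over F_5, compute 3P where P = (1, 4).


k = 3 = 11_2 (binary, LSB first: 11)
Double-and-add from P = (1, 4):
  bit 0 = 1: acc = O + (1, 4) = (1, 4)
  bit 1 = 1: acc = (1, 4) + (4, 4) = (0, 1)

3P = (0, 1)


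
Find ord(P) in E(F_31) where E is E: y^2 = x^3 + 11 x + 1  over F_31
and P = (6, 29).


Compute successive multiples of P until we hit O:
  1P = (6, 29)
  2P = (7, 24)
  3P = (12, 1)
  4P = (21, 10)
  5P = (22, 14)
  6P = (4, 4)
  7P = (30, 12)
  8P = (30, 19)
  ... (continuing to 15P)
  15P = O

ord(P) = 15


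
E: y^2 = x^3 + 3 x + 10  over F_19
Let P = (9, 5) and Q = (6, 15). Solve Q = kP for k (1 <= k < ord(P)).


Enumerate multiples of P until we hit Q = (6, 15):
  1P = (9, 5)
  2P = (5, 6)
  3P = (11, 5)
  4P = (18, 14)
  5P = (12, 11)
  6P = (2, 9)
  7P = (6, 15)
Match found at i = 7.

k = 7


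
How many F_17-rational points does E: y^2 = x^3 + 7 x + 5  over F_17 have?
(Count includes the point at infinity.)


For each x in F_17, count y with y^2 = x^3 + 7 x + 5 mod 17:
  x = 1: RHS = 13, y in [8, 9]  -> 2 point(s)
  x = 3: RHS = 2, y in [6, 11]  -> 2 point(s)
  x = 6: RHS = 8, y in [5, 12]  -> 2 point(s)
  x = 9: RHS = 15, y in [7, 10]  -> 2 point(s)
  x = 10: RHS = 4, y in [2, 15]  -> 2 point(s)
  x = 11: RHS = 2, y in [6, 11]  -> 2 point(s)
  x = 12: RHS = 15, y in [7, 10]  -> 2 point(s)
  x = 13: RHS = 15, y in [7, 10]  -> 2 point(s)
  x = 14: RHS = 8, y in [5, 12]  -> 2 point(s)
  x = 15: RHS = 0, y in [0]  -> 1 point(s)
Affine points: 19. Add the point at infinity: total = 20.

#E(F_17) = 20


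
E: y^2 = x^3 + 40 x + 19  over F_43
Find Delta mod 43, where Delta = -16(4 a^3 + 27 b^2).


4 a^3 + 27 b^2 = 4*40^3 + 27*19^2 = 256000 + 9747 = 265747
Delta = -16 * (265747) = -4251952
Delta mod 43 = 17

Delta = 17 (mod 43)


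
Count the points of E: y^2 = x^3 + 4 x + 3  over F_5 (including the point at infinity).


For each x in F_5, count y with y^2 = x^3 + 4 x + 3 mod 5:
  x = 2: RHS = 4, y in [2, 3]  -> 2 point(s)
Affine points: 2. Add the point at infinity: total = 3.

#E(F_5) = 3


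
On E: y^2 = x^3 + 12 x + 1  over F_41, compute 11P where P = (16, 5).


k = 11 = 1011_2 (binary, LSB first: 1101)
Double-and-add from P = (16, 5):
  bit 0 = 1: acc = O + (16, 5) = (16, 5)
  bit 1 = 1: acc = (16, 5) + (25, 31) = (21, 17)
  bit 2 = 0: acc unchanged = (21, 17)
  bit 3 = 1: acc = (21, 17) + (2, 22) = (20, 0)

11P = (20, 0)


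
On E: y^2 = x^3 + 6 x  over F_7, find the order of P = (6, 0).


Compute successive multiples of P until we hit O:
  1P = (6, 0)
  2P = O

ord(P) = 2


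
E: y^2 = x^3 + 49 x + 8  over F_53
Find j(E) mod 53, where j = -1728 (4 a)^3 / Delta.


Delta = -16(4 a^3 + 27 b^2) mod 53 = 33
-1728 * (4 a)^3 = -1728 * (4*49)^3 mod 53 = 3
j = 3 * 33^(-1) mod 53 = 29

j = 29 (mod 53)


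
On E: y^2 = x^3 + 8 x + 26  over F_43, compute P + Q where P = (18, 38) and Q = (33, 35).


P != Q, so use the chord formula.
s = (y2 - y1) / (x2 - x1) = (40) / (15) mod 43 = 17
x3 = s^2 - x1 - x2 mod 43 = 17^2 - 18 - 33 = 23
y3 = s (x1 - x3) - y1 mod 43 = 17 * (18 - 23) - 38 = 6

P + Q = (23, 6)


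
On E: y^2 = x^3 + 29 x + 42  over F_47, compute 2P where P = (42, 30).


Doubling: s = (3 x1^2 + a) / (2 y1)
s = (3*42^2 + 29) / (2*30) mod 47 = 8
x3 = s^2 - 2 x1 mod 47 = 8^2 - 2*42 = 27
y3 = s (x1 - x3) - y1 mod 47 = 8 * (42 - 27) - 30 = 43

2P = (27, 43)


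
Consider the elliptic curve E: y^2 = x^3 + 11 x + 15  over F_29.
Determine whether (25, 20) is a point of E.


Check whether y^2 = x^3 + 11 x + 15 (mod 29) for (x, y) = (25, 20).
LHS: y^2 = 20^2 mod 29 = 23
RHS: x^3 + 11 x + 15 = 25^3 + 11*25 + 15 mod 29 = 23
LHS = RHS

Yes, on the curve


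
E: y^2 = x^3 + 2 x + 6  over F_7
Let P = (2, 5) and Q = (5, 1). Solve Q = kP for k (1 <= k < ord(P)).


Enumerate multiples of P until we hit Q = (5, 1):
  1P = (2, 5)
  2P = (3, 2)
  3P = (4, 1)
  4P = (5, 1)
Match found at i = 4.

k = 4


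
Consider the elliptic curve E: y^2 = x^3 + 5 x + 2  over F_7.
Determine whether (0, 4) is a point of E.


Check whether y^2 = x^3 + 5 x + 2 (mod 7) for (x, y) = (0, 4).
LHS: y^2 = 4^2 mod 7 = 2
RHS: x^3 + 5 x + 2 = 0^3 + 5*0 + 2 mod 7 = 2
LHS = RHS

Yes, on the curve


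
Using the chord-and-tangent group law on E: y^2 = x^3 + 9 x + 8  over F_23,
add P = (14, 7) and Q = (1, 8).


P != Q, so use the chord formula.
s = (y2 - y1) / (x2 - x1) = (1) / (10) mod 23 = 7
x3 = s^2 - x1 - x2 mod 23 = 7^2 - 14 - 1 = 11
y3 = s (x1 - x3) - y1 mod 23 = 7 * (14 - 11) - 7 = 14

P + Q = (11, 14)


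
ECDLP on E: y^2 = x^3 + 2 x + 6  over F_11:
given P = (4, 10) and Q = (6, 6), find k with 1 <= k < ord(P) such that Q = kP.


Enumerate multiples of P until we hit Q = (6, 6):
  1P = (4, 10)
  2P = (1, 3)
  3P = (9, 4)
  4P = (10, 6)
  5P = (6, 6)
Match found at i = 5.

k = 5


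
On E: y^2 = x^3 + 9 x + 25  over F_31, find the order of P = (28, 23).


Compute successive multiples of P until we hit O:
  1P = (28, 23)
  2P = (13, 13)
  3P = (18, 25)
  4P = (21, 19)
  5P = (7, 20)
  6P = (15, 1)
  7P = (27, 24)
  8P = (8, 19)
  ... (continuing to 39P)
  39P = O

ord(P) = 39


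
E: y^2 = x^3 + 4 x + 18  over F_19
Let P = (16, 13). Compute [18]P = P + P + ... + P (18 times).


k = 18 = 10010_2 (binary, LSB first: 01001)
Double-and-add from P = (16, 13):
  bit 0 = 0: acc unchanged = O
  bit 1 = 1: acc = O + (7, 16) = (7, 16)
  bit 2 = 0: acc unchanged = (7, 16)
  bit 3 = 0: acc unchanged = (7, 16)
  bit 4 = 1: acc = (7, 16) + (9, 2) = (14, 14)

18P = (14, 14)


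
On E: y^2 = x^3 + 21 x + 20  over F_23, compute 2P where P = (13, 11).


Doubling: s = (3 x1^2 + a) / (2 y1)
s = (3*13^2 + 21) / (2*11) mod 23 = 1
x3 = s^2 - 2 x1 mod 23 = 1^2 - 2*13 = 21
y3 = s (x1 - x3) - y1 mod 23 = 1 * (13 - 21) - 11 = 4

2P = (21, 4)


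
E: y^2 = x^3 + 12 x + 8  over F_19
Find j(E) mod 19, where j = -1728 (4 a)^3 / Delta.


Delta = -16(4 a^3 + 27 b^2) mod 19 = 4
-1728 * (4 a)^3 = -1728 * (4*12)^3 mod 19 = 12
j = 12 * 4^(-1) mod 19 = 3

j = 3 (mod 19)


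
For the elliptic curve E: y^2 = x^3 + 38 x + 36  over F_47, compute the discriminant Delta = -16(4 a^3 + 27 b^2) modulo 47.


4 a^3 + 27 b^2 = 4*38^3 + 27*36^2 = 219488 + 34992 = 254480
Delta = -16 * (254480) = -4071680
Delta mod 47 = 24

Delta = 24 (mod 47)


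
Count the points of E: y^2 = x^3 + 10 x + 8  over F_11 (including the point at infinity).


For each x in F_11, count y with y^2 = x^3 + 10 x + 8 mod 11:
  x = 2: RHS = 3, y in [5, 6]  -> 2 point(s)
  x = 6: RHS = 9, y in [3, 8]  -> 2 point(s)
  x = 7: RHS = 3, y in [5, 6]  -> 2 point(s)
Affine points: 6. Add the point at infinity: total = 7.

#E(F_11) = 7


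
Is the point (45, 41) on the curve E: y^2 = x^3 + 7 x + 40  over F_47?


Check whether y^2 = x^3 + 7 x + 40 (mod 47) for (x, y) = (45, 41).
LHS: y^2 = 41^2 mod 47 = 36
RHS: x^3 + 7 x + 40 = 45^3 + 7*45 + 40 mod 47 = 18
LHS != RHS

No, not on the curve


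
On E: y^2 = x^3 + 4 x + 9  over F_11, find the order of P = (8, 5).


Compute successive multiples of P until we hit O:
  1P = (8, 5)
  2P = (10, 2)
  3P = (9, 2)
  4P = (3, 2)
  5P = (3, 9)
  6P = (9, 9)
  7P = (10, 9)
  8P = (8, 6)
  ... (continuing to 9P)
  9P = O

ord(P) = 9


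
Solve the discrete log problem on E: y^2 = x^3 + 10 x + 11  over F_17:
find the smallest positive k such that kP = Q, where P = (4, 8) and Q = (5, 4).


Enumerate multiples of P until we hit Q = (5, 4):
  1P = (4, 8)
  2P = (7, 13)
  3P = (5, 13)
  4P = (16, 0)
  5P = (5, 4)
Match found at i = 5.

k = 5


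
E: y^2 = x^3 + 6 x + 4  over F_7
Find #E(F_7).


For each x in F_7, count y with y^2 = x^3 + 6 x + 4 mod 7:
  x = 0: RHS = 4, y in [2, 5]  -> 2 point(s)
  x = 1: RHS = 4, y in [2, 5]  -> 2 point(s)
  x = 3: RHS = 0, y in [0]  -> 1 point(s)
  x = 4: RHS = 1, y in [1, 6]  -> 2 point(s)
  x = 6: RHS = 4, y in [2, 5]  -> 2 point(s)
Affine points: 9. Add the point at infinity: total = 10.

#E(F_7) = 10


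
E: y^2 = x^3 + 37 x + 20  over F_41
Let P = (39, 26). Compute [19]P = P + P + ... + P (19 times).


k = 19 = 10011_2 (binary, LSB first: 11001)
Double-and-add from P = (39, 26):
  bit 0 = 1: acc = O + (39, 26) = (39, 26)
  bit 1 = 1: acc = (39, 26) + (13, 19) = (14, 17)
  bit 2 = 0: acc unchanged = (14, 17)
  bit 3 = 0: acc unchanged = (14, 17)
  bit 4 = 1: acc = (14, 17) + (33, 14) = (39, 15)

19P = (39, 15)


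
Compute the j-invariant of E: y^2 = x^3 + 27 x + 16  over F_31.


Delta = -16(4 a^3 + 27 b^2) mod 31 = 20
-1728 * (4 a)^3 = -1728 * (4*27)^3 mod 31 = 30
j = 30 * 20^(-1) mod 31 = 17

j = 17 (mod 31)


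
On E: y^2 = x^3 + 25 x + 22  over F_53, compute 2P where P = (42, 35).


Doubling: s = (3 x1^2 + a) / (2 y1)
s = (3*42^2 + 25) / (2*35) mod 53 = 1
x3 = s^2 - 2 x1 mod 53 = 1^2 - 2*42 = 23
y3 = s (x1 - x3) - y1 mod 53 = 1 * (42 - 23) - 35 = 37

2P = (23, 37)


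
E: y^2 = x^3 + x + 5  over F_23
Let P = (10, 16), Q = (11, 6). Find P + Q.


P != Q, so use the chord formula.
s = (y2 - y1) / (x2 - x1) = (13) / (1) mod 23 = 13
x3 = s^2 - x1 - x2 mod 23 = 13^2 - 10 - 11 = 10
y3 = s (x1 - x3) - y1 mod 23 = 13 * (10 - 10) - 16 = 7

P + Q = (10, 7)


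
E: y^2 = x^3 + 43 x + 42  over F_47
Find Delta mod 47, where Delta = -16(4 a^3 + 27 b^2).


4 a^3 + 27 b^2 = 4*43^3 + 27*42^2 = 318028 + 47628 = 365656
Delta = -16 * (365656) = -5850496
Delta mod 47 = 17

Delta = 17 (mod 47)


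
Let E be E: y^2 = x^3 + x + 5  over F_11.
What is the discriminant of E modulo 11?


4 a^3 + 27 b^2 = 4*1^3 + 27*5^2 = 4 + 675 = 679
Delta = -16 * (679) = -10864
Delta mod 11 = 4

Delta = 4 (mod 11)


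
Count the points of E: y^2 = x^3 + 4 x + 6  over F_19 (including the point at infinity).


For each x in F_19, count y with y^2 = x^3 + 4 x + 6 mod 19:
  x = 0: RHS = 6, y in [5, 14]  -> 2 point(s)
  x = 1: RHS = 11, y in [7, 12]  -> 2 point(s)
  x = 3: RHS = 7, y in [8, 11]  -> 2 point(s)
  x = 7: RHS = 16, y in [4, 15]  -> 2 point(s)
  x = 9: RHS = 11, y in [7, 12]  -> 2 point(s)
  x = 10: RHS = 1, y in [1, 18]  -> 2 point(s)
  x = 16: RHS = 5, y in [9, 10]  -> 2 point(s)
  x = 17: RHS = 9, y in [3, 16]  -> 2 point(s)
  x = 18: RHS = 1, y in [1, 18]  -> 2 point(s)
Affine points: 18. Add the point at infinity: total = 19.

#E(F_19) = 19


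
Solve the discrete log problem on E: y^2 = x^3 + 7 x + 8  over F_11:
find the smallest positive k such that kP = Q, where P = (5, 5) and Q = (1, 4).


Enumerate multiples of P until we hit Q = (1, 4):
  1P = (5, 5)
  2P = (4, 1)
  3P = (7, 9)
  4P = (3, 10)
  5P = (1, 7)
  6P = (8, 2)
  7P = (10, 0)
  8P = (8, 9)
  9P = (1, 4)
Match found at i = 9.

k = 9


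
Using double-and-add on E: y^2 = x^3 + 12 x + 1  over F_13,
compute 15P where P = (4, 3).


k = 15 = 1111_2 (binary, LSB first: 1111)
Double-and-add from P = (4, 3):
  bit 0 = 1: acc = O + (4, 3) = (4, 3)
  bit 1 = 1: acc = (4, 3) + (1, 1) = (7, 8)
  bit 2 = 1: acc = (7, 8) + (12, 1) = (10, 4)
  bit 3 = 1: acc = (10, 4) + (3, 8) = (12, 12)

15P = (12, 12)


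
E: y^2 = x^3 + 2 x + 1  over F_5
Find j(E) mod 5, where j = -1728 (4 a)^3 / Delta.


Delta = -16(4 a^3 + 27 b^2) mod 5 = 1
-1728 * (4 a)^3 = -1728 * (4*2)^3 mod 5 = 4
j = 4 * 1^(-1) mod 5 = 4

j = 4 (mod 5)


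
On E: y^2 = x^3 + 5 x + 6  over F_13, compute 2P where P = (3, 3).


Doubling: s = (3 x1^2 + a) / (2 y1)
s = (3*3^2 + 5) / (2*3) mod 13 = 1
x3 = s^2 - 2 x1 mod 13 = 1^2 - 2*3 = 8
y3 = s (x1 - x3) - y1 mod 13 = 1 * (3 - 8) - 3 = 5

2P = (8, 5)


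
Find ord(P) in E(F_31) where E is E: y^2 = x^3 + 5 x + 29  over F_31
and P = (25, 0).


Compute successive multiples of P until we hit O:
  1P = (25, 0)
  2P = O

ord(P) = 2


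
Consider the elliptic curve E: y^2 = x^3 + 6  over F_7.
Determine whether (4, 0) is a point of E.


Check whether y^2 = x^3 + 0 x + 6 (mod 7) for (x, y) = (4, 0).
LHS: y^2 = 0^2 mod 7 = 0
RHS: x^3 + 0 x + 6 = 4^3 + 0*4 + 6 mod 7 = 0
LHS = RHS

Yes, on the curve


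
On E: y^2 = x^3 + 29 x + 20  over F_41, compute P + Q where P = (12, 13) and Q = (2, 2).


P != Q, so use the chord formula.
s = (y2 - y1) / (x2 - x1) = (30) / (31) mod 41 = 38
x3 = s^2 - x1 - x2 mod 41 = 38^2 - 12 - 2 = 36
y3 = s (x1 - x3) - y1 mod 41 = 38 * (12 - 36) - 13 = 18

P + Q = (36, 18)


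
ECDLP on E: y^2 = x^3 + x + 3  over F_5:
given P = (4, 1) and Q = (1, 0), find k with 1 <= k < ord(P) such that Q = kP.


Enumerate multiples of P until we hit Q = (1, 0):
  1P = (4, 1)
  2P = (1, 0)
Match found at i = 2.

k = 2


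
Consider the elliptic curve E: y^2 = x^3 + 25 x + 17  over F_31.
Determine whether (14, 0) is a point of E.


Check whether y^2 = x^3 + 25 x + 17 (mod 31) for (x, y) = (14, 0).
LHS: y^2 = 0^2 mod 31 = 0
RHS: x^3 + 25 x + 17 = 14^3 + 25*14 + 17 mod 31 = 11
LHS != RHS

No, not on the curve


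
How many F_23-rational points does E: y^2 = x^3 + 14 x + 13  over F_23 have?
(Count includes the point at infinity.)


For each x in F_23, count y with y^2 = x^3 + 14 x + 13 mod 23:
  x = 0: RHS = 13, y in [6, 17]  -> 2 point(s)
  x = 2: RHS = 3, y in [7, 16]  -> 2 point(s)
  x = 3: RHS = 13, y in [6, 17]  -> 2 point(s)
  x = 4: RHS = 18, y in [8, 15]  -> 2 point(s)
  x = 5: RHS = 1, y in [1, 22]  -> 2 point(s)
  x = 8: RHS = 16, y in [4, 19]  -> 2 point(s)
  x = 10: RHS = 3, y in [7, 16]  -> 2 point(s)
  x = 11: RHS = 3, y in [7, 16]  -> 2 point(s)
  x = 12: RHS = 0, y in [0]  -> 1 point(s)
  x = 13: RHS = 0, y in [0]  -> 1 point(s)
  x = 14: RHS = 9, y in [3, 20]  -> 2 point(s)
  x = 16: RHS = 9, y in [3, 20]  -> 2 point(s)
  x = 17: RHS = 12, y in [9, 14]  -> 2 point(s)
  x = 18: RHS = 2, y in [5, 18]  -> 2 point(s)
  x = 19: RHS = 8, y in [10, 13]  -> 2 point(s)
  x = 20: RHS = 13, y in [6, 17]  -> 2 point(s)
  x = 21: RHS = 0, y in [0]  -> 1 point(s)
Affine points: 31. Add the point at infinity: total = 32.

#E(F_23) = 32


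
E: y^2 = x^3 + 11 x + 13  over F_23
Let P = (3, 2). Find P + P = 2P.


Doubling: s = (3 x1^2 + a) / (2 y1)
s = (3*3^2 + 11) / (2*2) mod 23 = 21
x3 = s^2 - 2 x1 mod 23 = 21^2 - 2*3 = 21
y3 = s (x1 - x3) - y1 mod 23 = 21 * (3 - 21) - 2 = 11

2P = (21, 11)


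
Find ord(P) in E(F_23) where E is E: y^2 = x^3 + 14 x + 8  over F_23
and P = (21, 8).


Compute successive multiples of P until we hit O:
  1P = (21, 8)
  2P = (7, 9)
  3P = (20, 10)
  4P = (9, 14)
  5P = (22, 4)
  6P = (19, 7)
  7P = (12, 8)
  8P = (13, 15)
  ... (continuing to 30P)
  30P = O

ord(P) = 30


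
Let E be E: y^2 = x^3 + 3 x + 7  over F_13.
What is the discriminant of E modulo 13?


4 a^3 + 27 b^2 = 4*3^3 + 27*7^2 = 108 + 1323 = 1431
Delta = -16 * (1431) = -22896
Delta mod 13 = 10

Delta = 10 (mod 13)


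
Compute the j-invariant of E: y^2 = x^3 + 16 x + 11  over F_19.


Delta = -16(4 a^3 + 27 b^2) mod 19 = 15
-1728 * (4 a)^3 = -1728 * (4*16)^3 mod 19 = 1
j = 1 * 15^(-1) mod 19 = 14

j = 14 (mod 19)


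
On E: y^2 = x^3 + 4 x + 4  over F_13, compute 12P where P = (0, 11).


k = 12 = 1100_2 (binary, LSB first: 0011)
Double-and-add from P = (0, 11):
  bit 0 = 0: acc unchanged = O
  bit 1 = 0: acc unchanged = O
  bit 2 = 1: acc = O + (12, 8) = (12, 8)
  bit 3 = 1: acc = (12, 8) + (6, 6) = (11, 1)

12P = (11, 1)


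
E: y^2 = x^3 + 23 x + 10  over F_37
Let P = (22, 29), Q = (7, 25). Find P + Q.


P != Q, so use the chord formula.
s = (y2 - y1) / (x2 - x1) = (33) / (22) mod 37 = 20
x3 = s^2 - x1 - x2 mod 37 = 20^2 - 22 - 7 = 1
y3 = s (x1 - x3) - y1 mod 37 = 20 * (22 - 1) - 29 = 21

P + Q = (1, 21)


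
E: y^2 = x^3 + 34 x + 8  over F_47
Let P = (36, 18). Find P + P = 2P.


Doubling: s = (3 x1^2 + a) / (2 y1)
s = (3*36^2 + 34) / (2*18) mod 47 = 28
x3 = s^2 - 2 x1 mod 47 = 28^2 - 2*36 = 7
y3 = s (x1 - x3) - y1 mod 47 = 28 * (36 - 7) - 18 = 42

2P = (7, 42)


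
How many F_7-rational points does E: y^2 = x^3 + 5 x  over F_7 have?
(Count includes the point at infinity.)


For each x in F_7, count y with y^2 = x^3 + 5 x + 0 mod 7:
  x = 0: RHS = 0, y in [0]  -> 1 point(s)
  x = 2: RHS = 4, y in [2, 5]  -> 2 point(s)
  x = 3: RHS = 0, y in [0]  -> 1 point(s)
  x = 4: RHS = 0, y in [0]  -> 1 point(s)
  x = 6: RHS = 1, y in [1, 6]  -> 2 point(s)
Affine points: 7. Add the point at infinity: total = 8.

#E(F_7) = 8


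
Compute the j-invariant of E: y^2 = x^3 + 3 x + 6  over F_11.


Delta = -16(4 a^3 + 27 b^2) mod 11 = 1
-1728 * (4 a)^3 = -1728 * (4*3)^3 mod 11 = 10
j = 10 * 1^(-1) mod 11 = 10

j = 10 (mod 11)


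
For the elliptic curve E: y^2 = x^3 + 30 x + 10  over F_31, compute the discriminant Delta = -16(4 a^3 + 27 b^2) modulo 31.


4 a^3 + 27 b^2 = 4*30^3 + 27*10^2 = 108000 + 2700 = 110700
Delta = -16 * (110700) = -1771200
Delta mod 31 = 16

Delta = 16 (mod 31)


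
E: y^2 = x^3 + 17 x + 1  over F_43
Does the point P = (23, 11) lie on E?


Check whether y^2 = x^3 + 17 x + 1 (mod 43) for (x, y) = (23, 11).
LHS: y^2 = 11^2 mod 43 = 35
RHS: x^3 + 17 x + 1 = 23^3 + 17*23 + 1 mod 43 = 3
LHS != RHS

No, not on the curve


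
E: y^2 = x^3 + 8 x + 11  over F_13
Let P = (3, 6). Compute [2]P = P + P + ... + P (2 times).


k = 2 = 10_2 (binary, LSB first: 01)
Double-and-add from P = (3, 6):
  bit 0 = 0: acc unchanged = O
  bit 1 = 1: acc = O + (10, 5) = (10, 5)

2P = (10, 5)


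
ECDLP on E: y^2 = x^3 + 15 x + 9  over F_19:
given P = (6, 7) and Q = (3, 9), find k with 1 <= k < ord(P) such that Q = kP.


Enumerate multiples of P until we hit Q = (3, 9):
  1P = (6, 7)
  2P = (11, 2)
  3P = (3, 9)
Match found at i = 3.

k = 3


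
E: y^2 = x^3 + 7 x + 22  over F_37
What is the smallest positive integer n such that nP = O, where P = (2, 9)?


Compute successive multiples of P until we hit O:
  1P = (2, 9)
  2P = (34, 23)
  3P = (34, 14)
  4P = (2, 28)
  5P = O

ord(P) = 5


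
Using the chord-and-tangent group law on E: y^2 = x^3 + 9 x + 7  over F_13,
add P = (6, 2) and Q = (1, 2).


P != Q, so use the chord formula.
s = (y2 - y1) / (x2 - x1) = (0) / (8) mod 13 = 0
x3 = s^2 - x1 - x2 mod 13 = 0^2 - 6 - 1 = 6
y3 = s (x1 - x3) - y1 mod 13 = 0 * (6 - 6) - 2 = 11

P + Q = (6, 11)


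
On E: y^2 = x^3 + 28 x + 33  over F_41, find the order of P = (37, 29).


Compute successive multiples of P until we hit O:
  1P = (37, 29)
  2P = (26, 25)
  3P = (11, 14)
  4P = (35, 10)
  5P = (8, 21)
  6P = (1, 29)
  7P = (3, 12)
  8P = (32, 35)
  ... (continuing to 37P)
  37P = O

ord(P) = 37


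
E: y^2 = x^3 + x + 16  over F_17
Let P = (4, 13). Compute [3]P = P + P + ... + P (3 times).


k = 3 = 11_2 (binary, LSB first: 11)
Double-and-add from P = (4, 13):
  bit 0 = 1: acc = O + (4, 13) = (4, 13)
  bit 1 = 1: acc = (4, 13) + (8, 3) = (7, 3)

3P = (7, 3)


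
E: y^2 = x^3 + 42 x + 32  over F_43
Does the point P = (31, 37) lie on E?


Check whether y^2 = x^3 + 42 x + 32 (mod 43) for (x, y) = (31, 37).
LHS: y^2 = 37^2 mod 43 = 36
RHS: x^3 + 42 x + 32 = 31^3 + 42*31 + 32 mod 43 = 36
LHS = RHS

Yes, on the curve


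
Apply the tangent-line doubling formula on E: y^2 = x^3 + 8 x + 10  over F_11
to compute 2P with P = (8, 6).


Doubling: s = (3 x1^2 + a) / (2 y1)
s = (3*8^2 + 8) / (2*6) mod 11 = 2
x3 = s^2 - 2 x1 mod 11 = 2^2 - 2*8 = 10
y3 = s (x1 - x3) - y1 mod 11 = 2 * (8 - 10) - 6 = 1

2P = (10, 1)


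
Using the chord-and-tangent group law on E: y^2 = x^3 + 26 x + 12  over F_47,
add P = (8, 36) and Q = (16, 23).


P != Q, so use the chord formula.
s = (y2 - y1) / (x2 - x1) = (34) / (8) mod 47 = 16
x3 = s^2 - x1 - x2 mod 47 = 16^2 - 8 - 16 = 44
y3 = s (x1 - x3) - y1 mod 47 = 16 * (8 - 44) - 36 = 46

P + Q = (44, 46)


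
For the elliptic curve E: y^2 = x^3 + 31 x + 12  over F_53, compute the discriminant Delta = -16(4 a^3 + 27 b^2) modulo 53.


4 a^3 + 27 b^2 = 4*31^3 + 27*12^2 = 119164 + 3888 = 123052
Delta = -16 * (123052) = -1968832
Delta mod 53 = 12

Delta = 12 (mod 53)


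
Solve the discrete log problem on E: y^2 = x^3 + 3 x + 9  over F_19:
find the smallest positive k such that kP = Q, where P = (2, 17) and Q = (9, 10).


Enumerate multiples of P until we hit Q = (9, 10):
  1P = (2, 17)
  2P = (16, 7)
  3P = (5, 15)
  4P = (4, 16)
  5P = (18, 10)
  6P = (15, 16)
  7P = (11, 10)
  8P = (12, 14)
  9P = (3, 8)
  10P = (0, 3)
  11P = (9, 10)
Match found at i = 11.

k = 11


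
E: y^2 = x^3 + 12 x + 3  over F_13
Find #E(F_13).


For each x in F_13, count y with y^2 = x^3 + 12 x + 3 mod 13:
  x = 0: RHS = 3, y in [4, 9]  -> 2 point(s)
  x = 1: RHS = 3, y in [4, 9]  -> 2 point(s)
  x = 2: RHS = 9, y in [3, 10]  -> 2 point(s)
  x = 3: RHS = 1, y in [1, 12]  -> 2 point(s)
  x = 7: RHS = 1, y in [1, 12]  -> 2 point(s)
  x = 8: RHS = 0, y in [0]  -> 1 point(s)
  x = 11: RHS = 10, y in [6, 7]  -> 2 point(s)
  x = 12: RHS = 3, y in [4, 9]  -> 2 point(s)
Affine points: 15. Add the point at infinity: total = 16.

#E(F_13) = 16


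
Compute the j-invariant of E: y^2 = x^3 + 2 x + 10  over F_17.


Delta = -16(4 a^3 + 27 b^2) mod 17 = 12
-1728 * (4 a)^3 = -1728 * (4*2)^3 mod 17 = 12
j = 12 * 12^(-1) mod 17 = 1

j = 1 (mod 17)


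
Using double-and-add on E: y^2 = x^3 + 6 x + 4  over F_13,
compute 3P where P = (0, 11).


k = 3 = 11_2 (binary, LSB first: 11)
Double-and-add from P = (0, 11):
  bit 0 = 1: acc = O + (0, 11) = (0, 11)
  bit 1 = 1: acc = (0, 11) + (12, 7) = (4, 12)

3P = (4, 12)


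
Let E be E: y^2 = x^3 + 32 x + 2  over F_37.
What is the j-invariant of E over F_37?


Delta = -16(4 a^3 + 27 b^2) mod 37 = 19
-1728 * (4 a)^3 = -1728 * (4*32)^3 mod 37 = 23
j = 23 * 19^(-1) mod 37 = 9

j = 9 (mod 37)


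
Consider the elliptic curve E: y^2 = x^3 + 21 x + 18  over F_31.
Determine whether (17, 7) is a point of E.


Check whether y^2 = x^3 + 21 x + 18 (mod 31) for (x, y) = (17, 7).
LHS: y^2 = 7^2 mod 31 = 18
RHS: x^3 + 21 x + 18 = 17^3 + 21*17 + 18 mod 31 = 18
LHS = RHS

Yes, on the curve


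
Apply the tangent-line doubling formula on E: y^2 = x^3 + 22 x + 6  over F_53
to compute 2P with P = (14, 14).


Doubling: s = (3 x1^2 + a) / (2 y1)
s = (3*14^2 + 22) / (2*14) mod 53 = 18
x3 = s^2 - 2 x1 mod 53 = 18^2 - 2*14 = 31
y3 = s (x1 - x3) - y1 mod 53 = 18 * (14 - 31) - 14 = 51

2P = (31, 51)


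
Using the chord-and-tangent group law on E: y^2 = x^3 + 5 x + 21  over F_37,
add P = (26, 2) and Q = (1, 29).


P != Q, so use the chord formula.
s = (y2 - y1) / (x2 - x1) = (27) / (12) mod 37 = 30
x3 = s^2 - x1 - x2 mod 37 = 30^2 - 26 - 1 = 22
y3 = s (x1 - x3) - y1 mod 37 = 30 * (26 - 22) - 2 = 7

P + Q = (22, 7)


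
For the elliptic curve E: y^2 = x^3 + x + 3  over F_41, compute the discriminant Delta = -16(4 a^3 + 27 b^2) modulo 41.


4 a^3 + 27 b^2 = 4*1^3 + 27*3^2 = 4 + 243 = 247
Delta = -16 * (247) = -3952
Delta mod 41 = 25

Delta = 25 (mod 41)


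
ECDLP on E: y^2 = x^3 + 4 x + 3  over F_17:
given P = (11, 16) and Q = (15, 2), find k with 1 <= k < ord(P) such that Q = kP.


Enumerate multiples of P until we hit Q = (15, 2):
  1P = (11, 16)
  2P = (3, 12)
  3P = (16, 7)
  4P = (15, 15)
  5P = (7, 0)
  6P = (15, 2)
Match found at i = 6.

k = 6


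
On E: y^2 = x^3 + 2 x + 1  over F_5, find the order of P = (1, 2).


Compute successive multiples of P until we hit O:
  1P = (1, 2)
  2P = (3, 3)
  3P = (0, 1)
  4P = (0, 4)
  5P = (3, 2)
  6P = (1, 3)
  7P = O

ord(P) = 7


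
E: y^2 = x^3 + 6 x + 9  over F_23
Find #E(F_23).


For each x in F_23, count y with y^2 = x^3 + 6 x + 9 mod 23:
  x = 0: RHS = 9, y in [3, 20]  -> 2 point(s)
  x = 1: RHS = 16, y in [4, 19]  -> 2 point(s)
  x = 2: RHS = 6, y in [11, 12]  -> 2 point(s)
  x = 3: RHS = 8, y in [10, 13]  -> 2 point(s)
  x = 5: RHS = 3, y in [7, 16]  -> 2 point(s)
  x = 6: RHS = 8, y in [10, 13]  -> 2 point(s)
  x = 7: RHS = 3, y in [7, 16]  -> 2 point(s)
  x = 11: RHS = 3, y in [7, 16]  -> 2 point(s)
  x = 14: RHS = 8, y in [10, 13]  -> 2 point(s)
  x = 15: RHS = 1, y in [1, 22]  -> 2 point(s)
  x = 19: RHS = 13, y in [6, 17]  -> 2 point(s)
  x = 21: RHS = 12, y in [9, 14]  -> 2 point(s)
  x = 22: RHS = 2, y in [5, 18]  -> 2 point(s)
Affine points: 26. Add the point at infinity: total = 27.

#E(F_23) = 27


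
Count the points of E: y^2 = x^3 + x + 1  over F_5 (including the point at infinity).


For each x in F_5, count y with y^2 = x^3 + 1 x + 1 mod 5:
  x = 0: RHS = 1, y in [1, 4]  -> 2 point(s)
  x = 2: RHS = 1, y in [1, 4]  -> 2 point(s)
  x = 3: RHS = 1, y in [1, 4]  -> 2 point(s)
  x = 4: RHS = 4, y in [2, 3]  -> 2 point(s)
Affine points: 8. Add the point at infinity: total = 9.

#E(F_5) = 9


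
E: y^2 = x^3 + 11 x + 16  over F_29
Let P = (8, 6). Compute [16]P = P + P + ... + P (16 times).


k = 16 = 10000_2 (binary, LSB first: 00001)
Double-and-add from P = (8, 6):
  bit 0 = 0: acc unchanged = O
  bit 1 = 0: acc unchanged = O
  bit 2 = 0: acc unchanged = O
  bit 3 = 0: acc unchanged = O
  bit 4 = 1: acc = O + (21, 24) = (21, 24)

16P = (21, 24)


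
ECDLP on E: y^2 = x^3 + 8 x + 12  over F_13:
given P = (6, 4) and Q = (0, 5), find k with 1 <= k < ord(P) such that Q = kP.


Enumerate multiples of P until we hit Q = (0, 5):
  1P = (6, 4)
  2P = (0, 5)
Match found at i = 2.

k = 2


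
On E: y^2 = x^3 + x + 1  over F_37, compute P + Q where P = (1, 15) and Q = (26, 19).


P != Q, so use the chord formula.
s = (y2 - y1) / (x2 - x1) = (4) / (25) mod 37 = 12
x3 = s^2 - x1 - x2 mod 37 = 12^2 - 1 - 26 = 6
y3 = s (x1 - x3) - y1 mod 37 = 12 * (1 - 6) - 15 = 36

P + Q = (6, 36)


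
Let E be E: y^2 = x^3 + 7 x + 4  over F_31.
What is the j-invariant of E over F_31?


Delta = -16(4 a^3 + 27 b^2) mod 31 = 28
-1728 * (4 a)^3 = -1728 * (4*7)^3 mod 31 = 1
j = 1 * 28^(-1) mod 31 = 10

j = 10 (mod 31)


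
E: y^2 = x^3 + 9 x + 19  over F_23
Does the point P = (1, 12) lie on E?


Check whether y^2 = x^3 + 9 x + 19 (mod 23) for (x, y) = (1, 12).
LHS: y^2 = 12^2 mod 23 = 6
RHS: x^3 + 9 x + 19 = 1^3 + 9*1 + 19 mod 23 = 6
LHS = RHS

Yes, on the curve


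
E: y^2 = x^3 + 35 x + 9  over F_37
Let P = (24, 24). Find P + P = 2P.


Doubling: s = (3 x1^2 + a) / (2 y1)
s = (3*24^2 + 35) / (2*24) mod 37 = 19
x3 = s^2 - 2 x1 mod 37 = 19^2 - 2*24 = 17
y3 = s (x1 - x3) - y1 mod 37 = 19 * (24 - 17) - 24 = 35

2P = (17, 35)


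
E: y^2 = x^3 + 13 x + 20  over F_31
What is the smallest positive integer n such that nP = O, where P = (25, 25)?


Compute successive multiples of P until we hit O:
  1P = (25, 25)
  2P = (14, 1)
  3P = (17, 15)
  4P = (8, 4)
  5P = (8, 27)
  6P = (17, 16)
  7P = (14, 30)
  8P = (25, 6)
  ... (continuing to 9P)
  9P = O

ord(P) = 9


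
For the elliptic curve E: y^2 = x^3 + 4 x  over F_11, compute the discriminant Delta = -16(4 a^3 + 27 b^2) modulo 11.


4 a^3 + 27 b^2 = 4*4^3 + 27*0^2 = 256 + 0 = 256
Delta = -16 * (256) = -4096
Delta mod 11 = 7

Delta = 7 (mod 11)


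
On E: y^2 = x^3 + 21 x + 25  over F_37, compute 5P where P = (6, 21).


k = 5 = 101_2 (binary, LSB first: 101)
Double-and-add from P = (6, 21):
  bit 0 = 1: acc = O + (6, 21) = (6, 21)
  bit 1 = 0: acc unchanged = (6, 21)
  bit 2 = 1: acc = (6, 21) + (29, 14) = (30, 4)

5P = (30, 4)


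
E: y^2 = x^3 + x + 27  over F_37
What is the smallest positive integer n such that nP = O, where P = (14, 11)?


Compute successive multiples of P until we hit O:
  1P = (14, 11)
  2P = (12, 19)
  3P = (27, 4)
  4P = (23, 28)
  5P = (36, 5)
  6P = (36, 32)
  7P = (23, 9)
  8P = (27, 33)
  ... (continuing to 11P)
  11P = O

ord(P) = 11


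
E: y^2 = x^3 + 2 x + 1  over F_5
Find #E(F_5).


For each x in F_5, count y with y^2 = x^3 + 2 x + 1 mod 5:
  x = 0: RHS = 1, y in [1, 4]  -> 2 point(s)
  x = 1: RHS = 4, y in [2, 3]  -> 2 point(s)
  x = 3: RHS = 4, y in [2, 3]  -> 2 point(s)
Affine points: 6. Add the point at infinity: total = 7.

#E(F_5) = 7


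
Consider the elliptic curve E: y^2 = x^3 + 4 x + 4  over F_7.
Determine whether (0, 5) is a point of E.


Check whether y^2 = x^3 + 4 x + 4 (mod 7) for (x, y) = (0, 5).
LHS: y^2 = 5^2 mod 7 = 4
RHS: x^3 + 4 x + 4 = 0^3 + 4*0 + 4 mod 7 = 4
LHS = RHS

Yes, on the curve


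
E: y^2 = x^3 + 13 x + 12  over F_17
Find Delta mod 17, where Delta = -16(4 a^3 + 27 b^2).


4 a^3 + 27 b^2 = 4*13^3 + 27*12^2 = 8788 + 3888 = 12676
Delta = -16 * (12676) = -202816
Delta mod 17 = 11

Delta = 11 (mod 17)


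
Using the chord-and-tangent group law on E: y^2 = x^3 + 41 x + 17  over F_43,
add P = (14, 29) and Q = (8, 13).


P != Q, so use the chord formula.
s = (y2 - y1) / (x2 - x1) = (27) / (37) mod 43 = 17
x3 = s^2 - x1 - x2 mod 43 = 17^2 - 14 - 8 = 9
y3 = s (x1 - x3) - y1 mod 43 = 17 * (14 - 9) - 29 = 13

P + Q = (9, 13)


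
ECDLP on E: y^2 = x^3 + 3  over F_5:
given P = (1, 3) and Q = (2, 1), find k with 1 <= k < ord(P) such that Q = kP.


Enumerate multiples of P until we hit Q = (2, 1):
  1P = (1, 3)
  2P = (2, 4)
  3P = (3, 0)
  4P = (2, 1)
Match found at i = 4.

k = 4


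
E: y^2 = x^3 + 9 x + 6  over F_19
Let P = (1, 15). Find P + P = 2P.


Doubling: s = (3 x1^2 + a) / (2 y1)
s = (3*1^2 + 9) / (2*15) mod 19 = 8
x3 = s^2 - 2 x1 mod 19 = 8^2 - 2*1 = 5
y3 = s (x1 - x3) - y1 mod 19 = 8 * (1 - 5) - 15 = 10

2P = (5, 10)


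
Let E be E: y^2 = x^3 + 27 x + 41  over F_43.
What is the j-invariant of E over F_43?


Delta = -16(4 a^3 + 27 b^2) mod 43 = 8
-1728 * (4 a)^3 = -1728 * (4*27)^3 mod 43 = 42
j = 42 * 8^(-1) mod 43 = 16

j = 16 (mod 43)


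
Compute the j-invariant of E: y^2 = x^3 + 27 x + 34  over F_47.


Delta = -16(4 a^3 + 27 b^2) mod 47 = 12
-1728 * (4 a)^3 = -1728 * (4*27)^3 mod 47 = 10
j = 10 * 12^(-1) mod 47 = 40

j = 40 (mod 47)


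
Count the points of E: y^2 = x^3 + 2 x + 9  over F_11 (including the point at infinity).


For each x in F_11, count y with y^2 = x^3 + 2 x + 9 mod 11:
  x = 0: RHS = 9, y in [3, 8]  -> 2 point(s)
  x = 1: RHS = 1, y in [1, 10]  -> 2 point(s)
  x = 3: RHS = 9, y in [3, 8]  -> 2 point(s)
  x = 4: RHS = 4, y in [2, 9]  -> 2 point(s)
  x = 5: RHS = 1, y in [1, 10]  -> 2 point(s)
  x = 7: RHS = 3, y in [5, 6]  -> 2 point(s)
  x = 8: RHS = 9, y in [3, 8]  -> 2 point(s)
Affine points: 14. Add the point at infinity: total = 15.

#E(F_11) = 15


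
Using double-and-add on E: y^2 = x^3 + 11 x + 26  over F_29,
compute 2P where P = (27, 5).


k = 2 = 10_2 (binary, LSB first: 01)
Double-and-add from P = (27, 5):
  bit 0 = 0: acc unchanged = O
  bit 1 = 1: acc = O + (9, 19) = (9, 19)

2P = (9, 19)


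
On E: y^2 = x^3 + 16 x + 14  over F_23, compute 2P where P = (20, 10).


Doubling: s = (3 x1^2 + a) / (2 y1)
s = (3*20^2 + 16) / (2*10) mod 23 = 1
x3 = s^2 - 2 x1 mod 23 = 1^2 - 2*20 = 7
y3 = s (x1 - x3) - y1 mod 23 = 1 * (20 - 7) - 10 = 3

2P = (7, 3)


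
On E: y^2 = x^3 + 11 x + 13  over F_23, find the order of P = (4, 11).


Compute successive multiples of P until we hit O:
  1P = (4, 11)
  2P = (0, 6)
  3P = (22, 1)
  4P = (1, 18)
  5P = (3, 2)
  6P = (5, 3)
  7P = (9, 6)
  8P = (11, 19)
  ... (continuing to 21P)
  21P = O

ord(P) = 21


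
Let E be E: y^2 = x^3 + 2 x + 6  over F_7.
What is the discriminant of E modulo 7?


4 a^3 + 27 b^2 = 4*2^3 + 27*6^2 = 32 + 972 = 1004
Delta = -16 * (1004) = -16064
Delta mod 7 = 1

Delta = 1 (mod 7)


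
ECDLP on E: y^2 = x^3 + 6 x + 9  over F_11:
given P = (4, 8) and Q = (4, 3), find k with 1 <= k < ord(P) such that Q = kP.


Enumerate multiples of P until we hit Q = (4, 3):
  1P = (4, 8)
  2P = (7, 8)
  3P = (0, 3)
  4P = (1, 4)
  5P = (9, 0)
  6P = (1, 7)
  7P = (0, 8)
  8P = (7, 3)
  9P = (4, 3)
Match found at i = 9.

k = 9


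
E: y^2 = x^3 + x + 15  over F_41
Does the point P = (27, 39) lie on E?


Check whether y^2 = x^3 + 1 x + 15 (mod 41) for (x, y) = (27, 39).
LHS: y^2 = 39^2 mod 41 = 4
RHS: x^3 + 1 x + 15 = 27^3 + 1*27 + 15 mod 41 = 4
LHS = RHS

Yes, on the curve


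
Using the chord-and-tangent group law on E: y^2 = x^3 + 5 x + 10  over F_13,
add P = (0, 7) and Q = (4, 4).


P != Q, so use the chord formula.
s = (y2 - y1) / (x2 - x1) = (10) / (4) mod 13 = 9
x3 = s^2 - x1 - x2 mod 13 = 9^2 - 0 - 4 = 12
y3 = s (x1 - x3) - y1 mod 13 = 9 * (0 - 12) - 7 = 2

P + Q = (12, 2)


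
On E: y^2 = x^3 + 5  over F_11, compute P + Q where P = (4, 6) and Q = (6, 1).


P != Q, so use the chord formula.
s = (y2 - y1) / (x2 - x1) = (6) / (2) mod 11 = 3
x3 = s^2 - x1 - x2 mod 11 = 3^2 - 4 - 6 = 10
y3 = s (x1 - x3) - y1 mod 11 = 3 * (4 - 10) - 6 = 9

P + Q = (10, 9)


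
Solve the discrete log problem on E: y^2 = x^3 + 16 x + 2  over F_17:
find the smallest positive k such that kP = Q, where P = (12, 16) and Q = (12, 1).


Enumerate multiples of P until we hit Q = (12, 1):
  1P = (12, 16)
  2P = (2, 5)
  3P = (2, 12)
  4P = (12, 1)
Match found at i = 4.

k = 4


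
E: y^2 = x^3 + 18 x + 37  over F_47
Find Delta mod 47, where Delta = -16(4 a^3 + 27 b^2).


4 a^3 + 27 b^2 = 4*18^3 + 27*37^2 = 23328 + 36963 = 60291
Delta = -16 * (60291) = -964656
Delta mod 47 = 19

Delta = 19 (mod 47)


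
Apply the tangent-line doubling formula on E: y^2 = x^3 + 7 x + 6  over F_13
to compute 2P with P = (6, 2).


Doubling: s = (3 x1^2 + a) / (2 y1)
s = (3*6^2 + 7) / (2*2) mod 13 = 6
x3 = s^2 - 2 x1 mod 13 = 6^2 - 2*6 = 11
y3 = s (x1 - x3) - y1 mod 13 = 6 * (6 - 11) - 2 = 7

2P = (11, 7)


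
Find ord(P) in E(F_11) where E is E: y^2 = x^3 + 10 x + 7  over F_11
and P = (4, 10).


Compute successive multiples of P until we hit O:
  1P = (4, 10)
  2P = (8, 7)
  3P = (3, 3)
  4P = (9, 10)
  5P = (9, 1)
  6P = (3, 8)
  7P = (8, 4)
  8P = (4, 1)
  ... (continuing to 9P)
  9P = O

ord(P) = 9
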